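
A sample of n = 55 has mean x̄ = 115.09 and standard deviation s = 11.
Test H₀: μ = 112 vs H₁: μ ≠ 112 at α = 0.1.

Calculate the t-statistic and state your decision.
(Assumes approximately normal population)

df = n - 1 = 54
SE = s/√n = 11/√55 = 1.4832
t = (x̄ - μ₀)/SE = (115.09 - 112)/1.4832 = 2.0833
Critical value: t_{0.05,54} = ±1.674
p-value ≈ 0.0420
Decision: reject H₀

Answer: t = 2.0833, reject H₀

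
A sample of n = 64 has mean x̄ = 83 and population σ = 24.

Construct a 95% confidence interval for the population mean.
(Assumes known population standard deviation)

Confidence level: 95%, α = 0.05
z_0.025 = 1.960
SE = σ/√n = 24/√64 = 3.0000
Margin of error = 1.960 × 3.0000 = 5.8800
CI: x̄ ± margin = 83 ± 5.8800
CI: (77.1200, 88.8800)

Answer: (77.1200, 88.8800)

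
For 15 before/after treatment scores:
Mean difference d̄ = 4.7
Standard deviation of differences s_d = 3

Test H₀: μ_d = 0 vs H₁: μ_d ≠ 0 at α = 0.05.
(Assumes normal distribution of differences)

df = n - 1 = 14
SE = s_d/√n = 3/√15 = 0.7746
t = d̄/SE = 4.7/0.7746 = 6.0676
Critical value: t_{0.025,14} = ±2.145
p-value < 0.0001
Decision: reject H₀

Answer: t = 6.0676, reject H₀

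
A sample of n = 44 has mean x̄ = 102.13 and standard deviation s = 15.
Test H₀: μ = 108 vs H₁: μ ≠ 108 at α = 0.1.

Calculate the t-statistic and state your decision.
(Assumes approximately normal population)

df = n - 1 = 43
SE = s/√n = 15/√44 = 2.2613
t = (x̄ - μ₀)/SE = (102.13 - 108)/2.2613 = -2.5959
Critical value: t_{0.05,43} = ±1.681
p-value ≈ 0.0129
Decision: reject H₀

Answer: t = -2.5959, reject H₀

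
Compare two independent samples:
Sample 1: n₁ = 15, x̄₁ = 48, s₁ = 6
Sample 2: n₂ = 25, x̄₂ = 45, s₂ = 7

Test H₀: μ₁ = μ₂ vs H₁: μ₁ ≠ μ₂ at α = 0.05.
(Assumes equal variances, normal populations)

Pooled variance: s²_p = [14×6² + 24×7²]/(38) = 44.2105
s_p = 6.6491
SE = s_p×√(1/n₁ + 1/n₂) = 6.6491×√(1/15 + 1/25) = 2.1716
t = (x̄₁ - x̄₂)/SE = (48 - 45)/2.1716 = 1.3815
df = 38, t-critical = ±2.024
Decision: fail to reject H₀

Answer: t = 1.3815, fail to reject H₀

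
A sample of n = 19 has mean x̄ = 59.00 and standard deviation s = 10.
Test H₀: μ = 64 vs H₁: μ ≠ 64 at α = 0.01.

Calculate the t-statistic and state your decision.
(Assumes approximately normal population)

df = n - 1 = 18
SE = s/√n = 10/√19 = 2.2942
t = (x̄ - μ₀)/SE = (59.00 - 64)/2.2942 = -2.1794
Critical value: t_{0.005,18} = ±2.878
p-value ≈ 0.0428
Decision: fail to reject H₀

Answer: t = -2.1794, fail to reject H₀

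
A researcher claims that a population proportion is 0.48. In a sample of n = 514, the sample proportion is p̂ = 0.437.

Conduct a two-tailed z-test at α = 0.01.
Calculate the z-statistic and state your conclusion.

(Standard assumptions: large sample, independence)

Answer: z = -1.9514, fail to reject H₀

Derivation:
H₀: p = 0.48, H₁: p ≠ 0.48
Standard error: SE = √(p₀(1-p₀)/n) = √(0.48×0.52/514) = 0.022036
z-statistic: z = (p̂ - p₀)/SE = (0.437 - 0.48)/0.022036 = -1.9514
Critical value: z_0.005 = ±2.576
p-value = 0.0510
Decision: fail to reject H₀ at α = 0.01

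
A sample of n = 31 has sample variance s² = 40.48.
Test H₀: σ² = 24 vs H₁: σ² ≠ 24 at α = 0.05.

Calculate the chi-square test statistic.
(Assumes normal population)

Answer: χ² = 50.6000, reject H₀

Derivation:
df = n - 1 = 30
χ² = (n-1)s²/σ₀² = 30×40.48/24 = 50.6000
Critical values: χ²_{0.975,30} = 16.791, χ²_{0.025,30} = 46.979
Rejection region: χ² < 16.791 or χ² > 46.979
Decision: reject H₀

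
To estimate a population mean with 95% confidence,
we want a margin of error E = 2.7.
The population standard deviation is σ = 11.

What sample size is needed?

Answer: n = 64

Derivation:
z_0.025 = 1.960
n = (z×σ/E)² = (1.960×11/2.7)²
n = 63.7632
Round up: n = 64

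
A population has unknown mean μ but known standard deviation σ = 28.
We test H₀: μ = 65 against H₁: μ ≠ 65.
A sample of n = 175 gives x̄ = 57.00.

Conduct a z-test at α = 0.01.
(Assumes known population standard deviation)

Answer: z = -3.7796, reject H₀

Derivation:
Standard error: SE = σ/√n = 28/√175 = 2.1166
z-statistic: z = (x̄ - μ₀)/SE = (57.00 - 65)/2.1166 = -3.7796
Critical value: ±2.576
p-value = 0.0002
Decision: reject H₀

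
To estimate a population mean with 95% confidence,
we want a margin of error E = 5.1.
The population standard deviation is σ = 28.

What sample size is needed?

z_0.025 = 1.960
n = (z×σ/E)² = (1.960×28/5.1)²
n = 115.7945
Round up: n = 116

Answer: n = 116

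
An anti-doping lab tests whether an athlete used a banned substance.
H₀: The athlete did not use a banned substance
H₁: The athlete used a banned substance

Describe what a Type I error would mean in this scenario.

Type I error (α): Rejecting H₀ when H₀ is true
Type II error (β): Failing to reject H₀ when H₁ is true

Answer: Falsely accusing a clean athlete of doping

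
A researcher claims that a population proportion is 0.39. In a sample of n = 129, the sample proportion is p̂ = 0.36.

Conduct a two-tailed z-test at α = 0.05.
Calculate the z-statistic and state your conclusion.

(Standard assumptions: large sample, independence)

H₀: p = 0.39, H₁: p ≠ 0.39
Standard error: SE = √(p₀(1-p₀)/n) = √(0.39×0.61/129) = 0.042944
z-statistic: z = (p̂ - p₀)/SE = (0.36 - 0.39)/0.042944 = -0.6986
Critical value: z_0.025 = ±1.960
p-value = 0.4848
Decision: fail to reject H₀ at α = 0.05

Answer: z = -0.6986, fail to reject H₀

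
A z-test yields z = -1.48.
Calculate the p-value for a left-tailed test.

Answer: p-value ≈ 0.0694

Derivation:
For z = -1.48:
p = P(Z < -1.48) = Φ(-1.48) = 0.0694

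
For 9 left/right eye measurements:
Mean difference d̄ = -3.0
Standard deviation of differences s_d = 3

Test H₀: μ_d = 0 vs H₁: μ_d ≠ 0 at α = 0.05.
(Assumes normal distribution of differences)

Answer: t = -3.0000, reject H₀

Derivation:
df = n - 1 = 8
SE = s_d/√n = 3/√9 = 1.0000
t = d̄/SE = -3.0/1.0000 = -3.0000
Critical value: t_{0.025,8} = ±2.306
p-value ≈ 0.0171
Decision: reject H₀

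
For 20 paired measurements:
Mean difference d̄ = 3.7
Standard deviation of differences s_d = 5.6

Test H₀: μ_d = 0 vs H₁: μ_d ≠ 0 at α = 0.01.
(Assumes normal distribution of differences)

Answer: t = 2.9548, reject H₀

Derivation:
df = n - 1 = 19
SE = s_d/√n = 5.6/√20 = 1.2522
t = d̄/SE = 3.7/1.2522 = 2.9548
Critical value: t_{0.005,19} = ±2.861
p-value ≈ 0.0081
Decision: reject H₀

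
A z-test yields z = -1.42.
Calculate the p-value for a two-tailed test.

For z = -1.42:
p = 2×P(Z > |-1.42|) = 2×(1 - Φ(1.42)) = 0.1556

Answer: p-value ≈ 0.1556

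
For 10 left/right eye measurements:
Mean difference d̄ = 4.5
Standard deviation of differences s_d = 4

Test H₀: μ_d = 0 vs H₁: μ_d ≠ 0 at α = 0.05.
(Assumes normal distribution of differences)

Answer: t = 3.5576, reject H₀

Derivation:
df = n - 1 = 9
SE = s_d/√n = 4/√10 = 1.2649
t = d̄/SE = 4.5/1.2649 = 3.5576
Critical value: t_{0.025,9} = ±2.262
p-value ≈ 0.0061
Decision: reject H₀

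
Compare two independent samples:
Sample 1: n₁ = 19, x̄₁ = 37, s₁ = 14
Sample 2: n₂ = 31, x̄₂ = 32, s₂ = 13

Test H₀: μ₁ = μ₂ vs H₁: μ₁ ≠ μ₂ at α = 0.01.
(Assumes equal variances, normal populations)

Pooled variance: s²_p = [18×14² + 30×13²]/(48) = 179.1250
s_p = 13.3838
SE = s_p×√(1/n₁ + 1/n₂) = 13.3838×√(1/19 + 1/31) = 3.8995
t = (x̄₁ - x̄₂)/SE = (37 - 32)/3.8995 = 1.2822
df = 48, t-critical = ±2.682
Decision: fail to reject H₀

Answer: t = 1.2822, fail to reject H₀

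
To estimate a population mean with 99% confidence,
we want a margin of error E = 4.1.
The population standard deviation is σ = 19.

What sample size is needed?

Answer: n = 143

Derivation:
z_0.005 = 2.576
n = (z×σ/E)² = (2.576×19/4.1)²
n = 142.5054
Round up: n = 143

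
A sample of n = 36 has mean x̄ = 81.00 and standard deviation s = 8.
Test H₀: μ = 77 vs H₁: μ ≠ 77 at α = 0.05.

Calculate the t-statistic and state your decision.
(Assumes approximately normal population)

df = n - 1 = 35
SE = s/√n = 8/√36 = 1.3333
t = (x̄ - μ₀)/SE = (81.00 - 77)/1.3333 = 3.0001
Critical value: t_{0.025,35} = ±2.030
p-value ≈ 0.0049
Decision: reject H₀

Answer: t = 3.0001, reject H₀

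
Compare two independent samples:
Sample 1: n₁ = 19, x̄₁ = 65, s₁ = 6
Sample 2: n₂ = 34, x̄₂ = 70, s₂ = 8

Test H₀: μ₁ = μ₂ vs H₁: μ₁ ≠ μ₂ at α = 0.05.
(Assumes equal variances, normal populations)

Answer: t = -2.3729, reject H₀

Derivation:
Pooled variance: s²_p = [18×6² + 33×8²]/(51) = 54.1176
s_p = 7.3565
SE = s_p×√(1/n₁ + 1/n₂) = 7.3565×√(1/19 + 1/34) = 2.1071
t = (x̄₁ - x̄₂)/SE = (65 - 70)/2.1071 = -2.3729
df = 51, t-critical = ±2.008
Decision: reject H₀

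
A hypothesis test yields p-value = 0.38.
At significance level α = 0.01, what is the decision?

Compare p-value to α:
0.38 ≥ 0.01
Decision: fail to reject H₀

Answer: fail to reject H₀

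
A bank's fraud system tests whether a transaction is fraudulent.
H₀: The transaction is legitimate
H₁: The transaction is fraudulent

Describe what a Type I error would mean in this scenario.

Answer: Blocking a legitimate transaction as fraud

Derivation:
A Type I error (probability α) occurs when we reject a true H₀.
A Type II error (probability β) occurs when we fail to reject a false H₀.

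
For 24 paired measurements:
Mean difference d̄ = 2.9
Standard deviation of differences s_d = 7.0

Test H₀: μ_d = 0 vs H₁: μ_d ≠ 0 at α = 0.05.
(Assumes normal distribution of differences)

df = n - 1 = 23
SE = s_d/√n = 7.0/√24 = 1.4289
t = d̄/SE = 2.9/1.4289 = 2.0295
Critical value: t_{0.025,23} = ±2.069
p-value ≈ 0.0541
Decision: fail to reject H₀

Answer: t = 2.0295, fail to reject H₀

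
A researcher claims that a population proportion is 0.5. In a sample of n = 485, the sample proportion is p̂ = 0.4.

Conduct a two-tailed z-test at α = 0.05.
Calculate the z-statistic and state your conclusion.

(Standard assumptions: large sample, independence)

H₀: p = 0.5, H₁: p ≠ 0.5
Standard error: SE = √(p₀(1-p₀)/n) = √(0.5×0.5/485) = 0.022704
z-statistic: z = (p̂ - p₀)/SE = (0.4 - 0.5)/0.022704 = -4.4045
Critical value: z_0.025 = ±1.960
p-value < 0.0001
Decision: reject H₀ at α = 0.05

Answer: z = -4.4045, reject H₀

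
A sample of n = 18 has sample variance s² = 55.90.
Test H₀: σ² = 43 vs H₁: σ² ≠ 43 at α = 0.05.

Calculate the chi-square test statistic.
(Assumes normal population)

df = n - 1 = 17
χ² = (n-1)s²/σ₀² = 17×55.90/43 = 22.1000
Critical values: χ²_{0.975,17} = 7.564, χ²_{0.025,17} = 30.191
Rejection region: χ² < 7.564 or χ² > 30.191
Decision: fail to reject H₀

Answer: χ² = 22.1000, fail to reject H₀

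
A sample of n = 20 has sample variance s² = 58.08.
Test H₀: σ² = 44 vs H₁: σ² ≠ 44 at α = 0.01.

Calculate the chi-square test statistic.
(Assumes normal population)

Answer: χ² = 25.0800, fail to reject H₀

Derivation:
df = n - 1 = 19
χ² = (n-1)s²/σ₀² = 19×58.08/44 = 25.0800
Critical values: χ²_{0.995,19} = 6.844, χ²_{0.005,19} = 38.582
Rejection region: χ² < 6.844 or χ² > 38.582
Decision: fail to reject H₀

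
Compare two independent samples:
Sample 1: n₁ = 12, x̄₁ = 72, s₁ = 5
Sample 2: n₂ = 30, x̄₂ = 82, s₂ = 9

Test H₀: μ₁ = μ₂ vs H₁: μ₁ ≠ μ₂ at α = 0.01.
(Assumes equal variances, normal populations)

Answer: t = -3.6147, reject H₀

Derivation:
Pooled variance: s²_p = [11×5² + 29×9²]/(40) = 65.6000
s_p = 8.0994
SE = s_p×√(1/n₁ + 1/n₂) = 8.0994×√(1/12 + 1/30) = 2.7665
t = (x̄₁ - x̄₂)/SE = (72 - 82)/2.7665 = -3.6147
df = 40, t-critical = ±2.704
Decision: reject H₀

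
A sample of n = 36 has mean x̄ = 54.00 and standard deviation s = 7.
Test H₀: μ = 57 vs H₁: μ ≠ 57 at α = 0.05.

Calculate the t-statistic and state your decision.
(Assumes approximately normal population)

df = n - 1 = 35
SE = s/√n = 7/√36 = 1.1667
t = (x̄ - μ₀)/SE = (54.00 - 57)/1.1667 = -2.5714
Critical value: t_{0.025,35} = ±2.030
p-value ≈ 0.0145
Decision: reject H₀

Answer: t = -2.5714, reject H₀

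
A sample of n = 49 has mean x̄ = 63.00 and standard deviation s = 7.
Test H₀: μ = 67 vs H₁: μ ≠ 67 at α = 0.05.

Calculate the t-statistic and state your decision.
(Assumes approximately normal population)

Answer: t = -4.0000, reject H₀

Derivation:
df = n - 1 = 48
SE = s/√n = 7/√49 = 1.0000
t = (x̄ - μ₀)/SE = (63.00 - 67)/1.0000 = -4.0000
Critical value: t_{0.025,48} = ±2.011
p-value ≈ 0.0002
Decision: reject H₀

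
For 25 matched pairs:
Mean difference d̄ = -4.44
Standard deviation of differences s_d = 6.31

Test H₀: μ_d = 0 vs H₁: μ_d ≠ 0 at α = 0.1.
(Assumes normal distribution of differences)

Answer: t = -3.5182, reject H₀

Derivation:
df = n - 1 = 24
SE = s_d/√n = 6.31/√25 = 1.2620
t = d̄/SE = -4.44/1.2620 = -3.5182
Critical value: t_{0.05,24} = ±1.711
p-value ≈ 0.0018
Decision: reject H₀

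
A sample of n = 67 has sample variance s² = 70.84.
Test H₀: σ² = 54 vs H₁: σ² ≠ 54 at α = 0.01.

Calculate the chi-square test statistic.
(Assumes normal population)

Answer: χ² = 86.5822, fail to reject H₀

Derivation:
df = n - 1 = 66
χ² = (n-1)s²/σ₀² = 66×70.84/54 = 86.5822
Critical values: χ²_{0.995,66} = 40.158, χ²_{0.005,66} = 99.330
Rejection region: χ² < 40.158 or χ² > 99.330
Decision: fail to reject H₀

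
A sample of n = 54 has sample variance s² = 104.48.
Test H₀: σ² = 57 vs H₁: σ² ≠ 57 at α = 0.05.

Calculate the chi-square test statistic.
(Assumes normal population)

Answer: χ² = 97.1481, reject H₀

Derivation:
df = n - 1 = 53
χ² = (n-1)s²/σ₀² = 53×104.48/57 = 97.1481
Critical values: χ²_{0.975,53} = 34.776, χ²_{0.025,53} = 75.002
Rejection region: χ² < 34.776 or χ² > 75.002
Decision: reject H₀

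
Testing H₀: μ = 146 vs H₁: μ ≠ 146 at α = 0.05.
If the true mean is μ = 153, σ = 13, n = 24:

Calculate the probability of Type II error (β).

SE = σ/√n = 13/√24 = 2.6536
Critical values: μ₀ ± z_0.025×SE = 146 ± 1.960×2.6536
Acceptance region: (140.7989, 151.2011)
Under H₁ (μ = 153): z_high = (151.2011 - 153)/2.6536 = -0.6779, z_low = (140.7989 - 153)/2.6536 = -4.5979
β = P(not reject | H₁) = Φ(-0.6779) - Φ(-4.5979) ≈ 0.2489

Answer: β ≈ 0.2489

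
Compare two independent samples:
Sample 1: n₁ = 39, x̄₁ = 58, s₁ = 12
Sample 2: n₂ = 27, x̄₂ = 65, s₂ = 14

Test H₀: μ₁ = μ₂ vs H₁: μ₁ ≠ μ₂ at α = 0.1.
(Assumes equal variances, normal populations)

Answer: t = -2.1759, reject H₀

Derivation:
Pooled variance: s²_p = [38×12² + 26×14²]/(64) = 165.1250
s_p = 12.8501
SE = s_p×√(1/n₁ + 1/n₂) = 12.8501×√(1/39 + 1/27) = 3.2171
t = (x̄₁ - x̄₂)/SE = (58 - 65)/3.2171 = -2.1759
df = 64, t-critical = ±1.669
Decision: reject H₀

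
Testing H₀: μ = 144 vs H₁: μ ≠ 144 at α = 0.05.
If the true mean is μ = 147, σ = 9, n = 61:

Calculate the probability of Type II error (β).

SE = σ/√n = 9/√61 = 1.1523
Critical values: μ₀ ± z_0.025×SE = 144 ± 1.960×1.1523
Acceptance region: (141.7415, 146.2585)
Under H₁ (μ = 147): z_high = (146.2585 - 147)/1.1523 = -0.6435, z_low = (141.7415 - 147)/1.1523 = -4.5635
β = P(not reject | H₁) = Φ(-0.6435) - Φ(-4.5635) ≈ 0.2599

Answer: β ≈ 0.2599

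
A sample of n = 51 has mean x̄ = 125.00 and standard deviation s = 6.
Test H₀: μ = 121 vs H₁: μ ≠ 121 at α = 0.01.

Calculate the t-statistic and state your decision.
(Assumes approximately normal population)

df = n - 1 = 50
SE = s/√n = 6/√51 = 0.8402
t = (x̄ - μ₀)/SE = (125.00 - 121)/0.8402 = 4.7608
Critical value: t_{0.005,50} = ±2.678
p-value < 0.0001
Decision: reject H₀

Answer: t = 4.7608, reject H₀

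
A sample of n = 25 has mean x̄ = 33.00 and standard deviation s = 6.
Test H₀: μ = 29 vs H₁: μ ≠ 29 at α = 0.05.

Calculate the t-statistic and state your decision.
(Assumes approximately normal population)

df = n - 1 = 24
SE = s/√n = 6/√25 = 1.2000
t = (x̄ - μ₀)/SE = (33.00 - 29)/1.2000 = 3.3333
Critical value: t_{0.025,24} = ±2.064
p-value ≈ 0.0028
Decision: reject H₀

Answer: t = 3.3333, reject H₀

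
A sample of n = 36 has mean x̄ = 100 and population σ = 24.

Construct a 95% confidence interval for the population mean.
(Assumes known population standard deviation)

Answer: (92.1600, 107.8400)

Derivation:
Confidence level: 95%, α = 0.05
z_0.025 = 1.960
SE = σ/√n = 24/√36 = 4.0000
Margin of error = 1.960 × 4.0000 = 7.8400
CI: x̄ ± margin = 100 ± 7.8400
CI: (92.1600, 107.8400)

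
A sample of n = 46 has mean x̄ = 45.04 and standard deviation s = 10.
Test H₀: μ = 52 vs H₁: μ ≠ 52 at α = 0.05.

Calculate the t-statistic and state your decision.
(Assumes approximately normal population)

Answer: t = -4.7206, reject H₀

Derivation:
df = n - 1 = 45
SE = s/√n = 10/√46 = 1.4744
t = (x̄ - μ₀)/SE = (45.04 - 52)/1.4744 = -4.7206
Critical value: t_{0.025,45} = ±2.014
p-value < 0.0001
Decision: reject H₀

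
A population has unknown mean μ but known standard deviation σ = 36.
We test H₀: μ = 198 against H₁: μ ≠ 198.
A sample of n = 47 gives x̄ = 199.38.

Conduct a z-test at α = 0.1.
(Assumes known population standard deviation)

Standard error: SE = σ/√n = 36/√47 = 5.2511
z-statistic: z = (x̄ - μ₀)/SE = (199.38 - 198)/5.2511 = 0.2628
Critical value: ±1.645
p-value = 0.7927
Decision: fail to reject H₀

Answer: z = 0.2628, fail to reject H₀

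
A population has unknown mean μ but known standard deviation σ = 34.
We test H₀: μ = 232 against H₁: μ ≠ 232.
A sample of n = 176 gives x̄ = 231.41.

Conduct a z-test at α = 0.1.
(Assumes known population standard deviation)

Answer: z = -0.2302, fail to reject H₀

Derivation:
Standard error: SE = σ/√n = 34/√176 = 2.5628
z-statistic: z = (x̄ - μ₀)/SE = (231.41 - 232)/2.5628 = -0.2302
Critical value: ±1.645
p-value = 0.8179
Decision: fail to reject H₀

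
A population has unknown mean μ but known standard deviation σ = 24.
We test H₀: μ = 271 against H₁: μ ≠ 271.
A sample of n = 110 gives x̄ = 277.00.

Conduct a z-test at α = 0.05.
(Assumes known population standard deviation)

Standard error: SE = σ/√n = 24/√110 = 2.2883
z-statistic: z = (x̄ - μ₀)/SE = (277.00 - 271)/2.2883 = 2.6220
Critical value: ±1.960
p-value = 0.0087
Decision: reject H₀

Answer: z = 2.6220, reject H₀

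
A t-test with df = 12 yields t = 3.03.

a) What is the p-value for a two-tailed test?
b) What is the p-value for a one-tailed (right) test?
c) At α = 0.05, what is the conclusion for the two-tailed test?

Answer: a) 0.0105, b) 0.0052, c) reject H₀

Derivation:
Using t-distribution with df = 12:
a) Two-tailed: p = 2×P(T > 3.03) = 0.0105
b) One-tailed: p = P(T > 3.03) = 0.0052
c) 0.0105 < 0.05, reject H₀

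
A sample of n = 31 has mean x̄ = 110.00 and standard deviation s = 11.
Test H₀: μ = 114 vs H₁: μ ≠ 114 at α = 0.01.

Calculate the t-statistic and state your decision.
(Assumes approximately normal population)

Answer: t = -2.0246, fail to reject H₀

Derivation:
df = n - 1 = 30
SE = s/√n = 11/√31 = 1.9757
t = (x̄ - μ₀)/SE = (110.00 - 114)/1.9757 = -2.0246
Critical value: t_{0.005,30} = ±2.750
p-value ≈ 0.0519
Decision: fail to reject H₀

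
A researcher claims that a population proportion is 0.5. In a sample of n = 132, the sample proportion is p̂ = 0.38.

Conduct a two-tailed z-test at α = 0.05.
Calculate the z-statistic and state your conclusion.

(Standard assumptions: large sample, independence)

H₀: p = 0.5, H₁: p ≠ 0.5
Standard error: SE = √(p₀(1-p₀)/n) = √(0.5×0.5/132) = 0.043519
z-statistic: z = (p̂ - p₀)/SE = (0.38 - 0.5)/0.043519 = -2.7574
Critical value: z_0.025 = ±1.960
p-value = 0.0058
Decision: reject H₀ at α = 0.05

Answer: z = -2.7574, reject H₀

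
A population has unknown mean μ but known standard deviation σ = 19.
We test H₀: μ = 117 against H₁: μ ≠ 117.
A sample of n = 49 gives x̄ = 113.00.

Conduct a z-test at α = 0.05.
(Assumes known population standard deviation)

Answer: z = -1.4737, fail to reject H₀

Derivation:
Standard error: SE = σ/√n = 19/√49 = 2.7143
z-statistic: z = (x̄ - μ₀)/SE = (113.00 - 117)/2.7143 = -1.4737
Critical value: ±1.960
p-value = 0.1406
Decision: fail to reject H₀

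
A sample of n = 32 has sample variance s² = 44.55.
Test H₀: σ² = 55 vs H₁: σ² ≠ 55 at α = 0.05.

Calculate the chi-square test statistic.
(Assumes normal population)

Answer: χ² = 25.1100, fail to reject H₀

Derivation:
df = n - 1 = 31
χ² = (n-1)s²/σ₀² = 31×44.55/55 = 25.1100
Critical values: χ²_{0.975,31} = 17.539, χ²_{0.025,31} = 48.232
Rejection region: χ² < 17.539 or χ² > 48.232
Decision: fail to reject H₀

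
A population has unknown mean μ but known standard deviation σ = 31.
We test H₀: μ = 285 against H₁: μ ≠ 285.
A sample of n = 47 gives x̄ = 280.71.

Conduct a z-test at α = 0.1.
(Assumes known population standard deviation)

Standard error: SE = σ/√n = 31/√47 = 4.5218
z-statistic: z = (x̄ - μ₀)/SE = (280.71 - 285)/4.5218 = -0.9487
Critical value: ±1.645
p-value = 0.3428
Decision: fail to reject H₀

Answer: z = -0.9487, fail to reject H₀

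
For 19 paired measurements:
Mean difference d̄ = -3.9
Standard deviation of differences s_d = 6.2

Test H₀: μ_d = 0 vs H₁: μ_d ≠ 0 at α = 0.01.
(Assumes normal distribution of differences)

df = n - 1 = 18
SE = s_d/√n = 6.2/√19 = 1.4224
t = d̄/SE = -3.9/1.4224 = -2.7418
Critical value: t_{0.005,18} = ±2.878
p-value ≈ 0.0134
Decision: fail to reject H₀

Answer: t = -2.7418, fail to reject H₀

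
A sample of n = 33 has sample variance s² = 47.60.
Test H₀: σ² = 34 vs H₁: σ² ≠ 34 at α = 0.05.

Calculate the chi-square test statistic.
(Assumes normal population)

df = n - 1 = 32
χ² = (n-1)s²/σ₀² = 32×47.60/34 = 44.8000
Critical values: χ²_{0.975,32} = 18.291, χ²_{0.025,32} = 49.480
Rejection region: χ² < 18.291 or χ² > 49.480
Decision: fail to reject H₀

Answer: χ² = 44.8000, fail to reject H₀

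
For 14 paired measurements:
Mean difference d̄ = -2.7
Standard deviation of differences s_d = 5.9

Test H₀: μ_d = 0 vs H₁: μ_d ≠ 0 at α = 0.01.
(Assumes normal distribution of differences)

df = n - 1 = 13
SE = s_d/√n = 5.9/√14 = 1.5768
t = d̄/SE = -2.7/1.5768 = -1.7123
Critical value: t_{0.005,13} = ±3.012
p-value ≈ 0.1106
Decision: fail to reject H₀

Answer: t = -1.7123, fail to reject H₀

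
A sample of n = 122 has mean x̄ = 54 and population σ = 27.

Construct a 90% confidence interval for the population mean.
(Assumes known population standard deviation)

Answer: (49.9788, 58.0212)

Derivation:
Confidence level: 90%, α = 0.1
z_0.05 = 1.645
SE = σ/√n = 27/√122 = 2.4445
Margin of error = 1.645 × 2.4445 = 4.0212
CI: x̄ ± margin = 54 ± 4.0212
CI: (49.9788, 58.0212)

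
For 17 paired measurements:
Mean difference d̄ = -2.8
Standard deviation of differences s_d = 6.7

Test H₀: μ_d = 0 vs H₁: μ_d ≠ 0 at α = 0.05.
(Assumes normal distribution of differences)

Answer: t = -1.7231, fail to reject H₀

Derivation:
df = n - 1 = 16
SE = s_d/√n = 6.7/√17 = 1.6250
t = d̄/SE = -2.8/1.6250 = -1.7231
Critical value: t_{0.025,16} = ±2.120
p-value ≈ 0.1041
Decision: fail to reject H₀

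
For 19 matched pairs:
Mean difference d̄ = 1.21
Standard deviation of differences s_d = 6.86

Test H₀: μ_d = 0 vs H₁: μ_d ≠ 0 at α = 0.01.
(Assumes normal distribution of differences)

Answer: t = 0.7688, fail to reject H₀

Derivation:
df = n - 1 = 18
SE = s_d/√n = 6.86/√19 = 1.5738
t = d̄/SE = 1.21/1.5738 = 0.7688
Critical value: t_{0.005,18} = ±2.878
p-value ≈ 0.4520
Decision: fail to reject H₀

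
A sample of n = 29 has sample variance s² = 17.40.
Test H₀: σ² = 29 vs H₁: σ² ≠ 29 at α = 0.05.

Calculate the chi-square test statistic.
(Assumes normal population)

Answer: χ² = 16.8000, fail to reject H₀

Derivation:
df = n - 1 = 28
χ² = (n-1)s²/σ₀² = 28×17.40/29 = 16.8000
Critical values: χ²_{0.975,28} = 15.308, χ²_{0.025,28} = 44.461
Rejection region: χ² < 15.308 or χ² > 44.461
Decision: fail to reject H₀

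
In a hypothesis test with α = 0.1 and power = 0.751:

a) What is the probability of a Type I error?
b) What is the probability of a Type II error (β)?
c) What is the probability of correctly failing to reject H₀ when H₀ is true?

Answer: a) 0.1, b) 0.249, c) 0.9

Derivation:
a) Type I error probability = α = 0.1
b) Power = P(reject H₀ | H₁ true) = 1 - β = 0.751, so Type II error probability = β = 1 - Power = 0.249
c) P(fail to reject H₀ | H₀ true) = 1 - α = 0.9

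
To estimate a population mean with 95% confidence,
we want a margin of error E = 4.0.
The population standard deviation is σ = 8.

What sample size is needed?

Answer: n = 16

Derivation:
z_0.025 = 1.960
n = (z×σ/E)² = (1.960×8/4.0)²
n = 15.3664
Round up: n = 16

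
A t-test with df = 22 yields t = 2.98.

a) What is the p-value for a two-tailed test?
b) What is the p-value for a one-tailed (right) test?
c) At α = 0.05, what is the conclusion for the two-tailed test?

Using t-distribution with df = 22:
a) Two-tailed: p = 2×P(T > 2.98) = 0.0069
b) One-tailed: p = P(T > 2.98) = 0.0035
c) 0.0069 < 0.05, reject H₀

Answer: a) 0.0069, b) 0.0035, c) reject H₀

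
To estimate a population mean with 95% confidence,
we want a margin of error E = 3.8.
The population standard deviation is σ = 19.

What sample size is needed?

z_0.025 = 1.960
n = (z×σ/E)² = (1.960×19/3.8)²
n = 96.0400
Round up: n = 97

Answer: n = 97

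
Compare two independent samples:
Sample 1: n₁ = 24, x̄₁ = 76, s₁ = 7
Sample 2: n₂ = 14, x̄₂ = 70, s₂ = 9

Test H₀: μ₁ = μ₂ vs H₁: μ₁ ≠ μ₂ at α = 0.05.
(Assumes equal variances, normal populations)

Answer: t = 2.2927, reject H₀

Derivation:
Pooled variance: s²_p = [23×7² + 13×9²]/(36) = 60.5556
s_p = 7.7817
SE = s_p×√(1/n₁ + 1/n₂) = 7.7817×√(1/24 + 1/14) = 2.6170
t = (x̄₁ - x̄₂)/SE = (76 - 70)/2.6170 = 2.2927
df = 36, t-critical = ±2.028
Decision: reject H₀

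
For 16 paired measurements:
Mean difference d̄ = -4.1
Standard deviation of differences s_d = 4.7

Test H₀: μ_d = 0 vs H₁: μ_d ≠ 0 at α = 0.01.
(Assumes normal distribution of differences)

df = n - 1 = 15
SE = s_d/√n = 4.7/√16 = 1.1750
t = d̄/SE = -4.1/1.1750 = -3.4894
Critical value: t_{0.005,15} = ±2.947
p-value ≈ 0.0033
Decision: reject H₀

Answer: t = -3.4894, reject H₀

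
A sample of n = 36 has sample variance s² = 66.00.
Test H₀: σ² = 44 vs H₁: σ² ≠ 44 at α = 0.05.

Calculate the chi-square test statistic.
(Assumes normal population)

Answer: χ² = 52.5000, fail to reject H₀

Derivation:
df = n - 1 = 35
χ² = (n-1)s²/σ₀² = 35×66.00/44 = 52.5000
Critical values: χ²_{0.975,35} = 20.569, χ²_{0.025,35} = 53.203
Rejection region: χ² < 20.569 or χ² > 53.203
Decision: fail to reject H₀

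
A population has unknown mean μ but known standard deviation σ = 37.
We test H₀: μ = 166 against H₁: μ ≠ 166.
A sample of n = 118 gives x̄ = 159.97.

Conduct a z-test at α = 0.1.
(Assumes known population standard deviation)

Standard error: SE = σ/√n = 37/√118 = 3.4061
z-statistic: z = (x̄ - μ₀)/SE = (159.97 - 166)/3.4061 = -1.7704
Critical value: ±1.645
p-value = 0.0767
Decision: reject H₀

Answer: z = -1.7704, reject H₀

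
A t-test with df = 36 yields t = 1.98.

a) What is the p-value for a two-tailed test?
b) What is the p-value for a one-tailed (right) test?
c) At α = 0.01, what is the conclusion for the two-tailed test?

Answer: a) 0.0554, b) 0.0277, c) fail to reject H₀

Derivation:
Using t-distribution with df = 36:
a) Two-tailed: p = 2×P(T > 1.98) = 0.0554
b) One-tailed: p = P(T > 1.98) = 0.0277
c) 0.0554 ≥ 0.01, fail to reject H₀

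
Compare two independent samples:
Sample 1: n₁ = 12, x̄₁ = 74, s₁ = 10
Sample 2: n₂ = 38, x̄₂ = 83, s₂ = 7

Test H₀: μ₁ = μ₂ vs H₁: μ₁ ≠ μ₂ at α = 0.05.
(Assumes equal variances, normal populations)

Pooled variance: s²_p = [11×10² + 37×7²]/(48) = 60.6875
s_p = 7.7902
SE = s_p×√(1/n₁ + 1/n₂) = 7.7902×√(1/12 + 1/38) = 2.5796
t = (x̄₁ - x̄₂)/SE = (74 - 83)/2.5796 = -3.4889
df = 48, t-critical = ±2.011
Decision: reject H₀

Answer: t = -3.4889, reject H₀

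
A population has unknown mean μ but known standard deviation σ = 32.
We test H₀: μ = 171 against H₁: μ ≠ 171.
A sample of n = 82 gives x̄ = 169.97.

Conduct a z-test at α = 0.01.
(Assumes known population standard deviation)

Standard error: SE = σ/√n = 32/√82 = 3.5338
z-statistic: z = (x̄ - μ₀)/SE = (169.97 - 171)/3.5338 = -0.2915
Critical value: ±2.576
p-value = 0.7707
Decision: fail to reject H₀

Answer: z = -0.2915, fail to reject H₀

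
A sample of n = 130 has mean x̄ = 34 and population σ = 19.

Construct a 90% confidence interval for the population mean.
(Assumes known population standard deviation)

Answer: (31.2588, 36.7412)

Derivation:
Confidence level: 90%, α = 0.1
z_0.05 = 1.645
SE = σ/√n = 19/√130 = 1.6664
Margin of error = 1.645 × 1.6664 = 2.7412
CI: x̄ ± margin = 34 ± 2.7412
CI: (31.2588, 36.7412)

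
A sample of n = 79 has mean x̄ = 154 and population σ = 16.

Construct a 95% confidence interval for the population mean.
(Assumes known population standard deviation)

Answer: (150.4718, 157.5282)

Derivation:
Confidence level: 95%, α = 0.05
z_0.025 = 1.960
SE = σ/√n = 16/√79 = 1.8001
Margin of error = 1.960 × 1.8001 = 3.5282
CI: x̄ ± margin = 154 ± 3.5282
CI: (150.4718, 157.5282)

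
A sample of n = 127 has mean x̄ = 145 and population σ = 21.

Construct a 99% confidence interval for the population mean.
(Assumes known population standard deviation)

Confidence level: 99%, α = 0.01
z_0.005 = 2.576
SE = σ/√n = 21/√127 = 1.8634
Margin of error = 2.576 × 1.8634 = 4.8001
CI: x̄ ± margin = 145 ± 4.8001
CI: (140.1999, 149.8001)

Answer: (140.1999, 149.8001)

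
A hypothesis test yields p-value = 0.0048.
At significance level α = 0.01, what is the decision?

Answer: reject H₀

Derivation:
Compare p-value to α:
0.0048 < 0.01
Decision: reject H₀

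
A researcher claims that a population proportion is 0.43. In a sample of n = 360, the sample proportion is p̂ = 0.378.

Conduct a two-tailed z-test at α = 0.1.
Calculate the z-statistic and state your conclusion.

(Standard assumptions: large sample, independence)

Answer: z = -1.9929, reject H₀

Derivation:
H₀: p = 0.43, H₁: p ≠ 0.43
Standard error: SE = √(p₀(1-p₀)/n) = √(0.43×0.57/360) = 0.026093
z-statistic: z = (p̂ - p₀)/SE = (0.378 - 0.43)/0.026093 = -1.9929
Critical value: z_0.05 = ±1.645
p-value = 0.0463
Decision: reject H₀ at α = 0.1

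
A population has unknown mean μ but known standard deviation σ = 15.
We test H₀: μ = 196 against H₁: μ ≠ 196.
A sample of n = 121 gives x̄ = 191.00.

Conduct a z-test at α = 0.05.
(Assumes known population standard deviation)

Answer: z = -3.6668, reject H₀

Derivation:
Standard error: SE = σ/√n = 15/√121 = 1.3636
z-statistic: z = (x̄ - μ₀)/SE = (191.00 - 196)/1.3636 = -3.6668
Critical value: ±1.960
p-value = 0.0002
Decision: reject H₀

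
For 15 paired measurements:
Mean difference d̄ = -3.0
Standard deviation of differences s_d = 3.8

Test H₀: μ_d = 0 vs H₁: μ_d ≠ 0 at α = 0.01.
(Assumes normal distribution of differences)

Answer: t = -3.0575, reject H₀

Derivation:
df = n - 1 = 14
SE = s_d/√n = 3.8/√15 = 0.9812
t = d̄/SE = -3.0/0.9812 = -3.0575
Critical value: t_{0.005,14} = ±2.977
p-value ≈ 0.0085
Decision: reject H₀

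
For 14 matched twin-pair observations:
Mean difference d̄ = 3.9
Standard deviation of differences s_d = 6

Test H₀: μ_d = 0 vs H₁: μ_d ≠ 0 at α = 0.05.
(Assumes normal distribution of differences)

Answer: t = 2.4320, reject H₀

Derivation:
df = n - 1 = 13
SE = s_d/√n = 6/√14 = 1.6036
t = d̄/SE = 3.9/1.6036 = 2.4320
Critical value: t_{0.025,13} = ±2.160
p-value ≈ 0.0302
Decision: reject H₀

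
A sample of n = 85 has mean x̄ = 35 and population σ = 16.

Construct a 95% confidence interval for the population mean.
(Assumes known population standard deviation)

Answer: (31.5986, 38.4014)

Derivation:
Confidence level: 95%, α = 0.05
z_0.025 = 1.960
SE = σ/√n = 16/√85 = 1.7354
Margin of error = 1.960 × 1.7354 = 3.4014
CI: x̄ ± margin = 35 ± 3.4014
CI: (31.5986, 38.4014)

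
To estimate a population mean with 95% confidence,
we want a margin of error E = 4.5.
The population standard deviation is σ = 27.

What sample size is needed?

Answer: n = 139

Derivation:
z_0.025 = 1.960
n = (z×σ/E)² = (1.960×27/4.5)²
n = 138.2976
Round up: n = 139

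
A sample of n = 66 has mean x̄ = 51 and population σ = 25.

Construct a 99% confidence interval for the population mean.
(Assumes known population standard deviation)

Confidence level: 99%, α = 0.01
z_0.005 = 2.576
SE = σ/√n = 25/√66 = 3.0773
Margin of error = 2.576 × 3.0773 = 7.9271
CI: x̄ ± margin = 51 ± 7.9271
CI: (43.0729, 58.9271)

Answer: (43.0729, 58.9271)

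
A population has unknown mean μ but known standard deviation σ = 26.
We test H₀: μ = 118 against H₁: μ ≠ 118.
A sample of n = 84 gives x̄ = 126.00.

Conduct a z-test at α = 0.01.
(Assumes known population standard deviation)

Answer: z = 2.8201, reject H₀

Derivation:
Standard error: SE = σ/√n = 26/√84 = 2.8368
z-statistic: z = (x̄ - μ₀)/SE = (126.00 - 118)/2.8368 = 2.8201
Critical value: ±2.576
p-value = 0.0048
Decision: reject H₀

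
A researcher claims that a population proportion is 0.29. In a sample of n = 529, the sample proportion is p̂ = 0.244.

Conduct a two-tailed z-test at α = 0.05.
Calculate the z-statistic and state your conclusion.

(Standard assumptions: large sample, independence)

Answer: z = -2.3316, reject H₀

Derivation:
H₀: p = 0.29, H₁: p ≠ 0.29
Standard error: SE = √(p₀(1-p₀)/n) = √(0.29×0.71/529) = 0.019729
z-statistic: z = (p̂ - p₀)/SE = (0.244 - 0.29)/0.019729 = -2.3316
Critical value: z_0.025 = ±1.960
p-value = 0.0197
Decision: reject H₀ at α = 0.05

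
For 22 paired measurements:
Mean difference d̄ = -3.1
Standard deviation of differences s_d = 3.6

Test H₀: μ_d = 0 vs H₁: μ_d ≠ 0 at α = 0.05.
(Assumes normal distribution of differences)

Answer: t = -4.0391, reject H₀

Derivation:
df = n - 1 = 21
SE = s_d/√n = 3.6/√22 = 0.7675
t = d̄/SE = -3.1/0.7675 = -4.0391
Critical value: t_{0.025,21} = ±2.080
p-value ≈ 0.0006
Decision: reject H₀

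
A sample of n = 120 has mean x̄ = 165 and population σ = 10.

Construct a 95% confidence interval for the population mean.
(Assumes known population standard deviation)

Confidence level: 95%, α = 0.05
z_0.025 = 1.960
SE = σ/√n = 10/√120 = 0.9129
Margin of error = 1.960 × 0.9129 = 1.7893
CI: x̄ ± margin = 165 ± 1.7893
CI: (163.2107, 166.7893)

Answer: (163.2107, 166.7893)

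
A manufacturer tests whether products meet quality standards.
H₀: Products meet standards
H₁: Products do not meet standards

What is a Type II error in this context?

Answer: Accepting products as meeting standards when they don't

Derivation:
Type I error (α): Rejecting H₀ when H₀ is true
Type II error (β): Failing to reject H₀ when H₁ is true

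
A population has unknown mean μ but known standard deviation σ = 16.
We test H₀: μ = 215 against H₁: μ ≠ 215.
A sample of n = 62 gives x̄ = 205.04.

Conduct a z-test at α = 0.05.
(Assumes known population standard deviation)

Answer: z = -4.9016, reject H₀

Derivation:
Standard error: SE = σ/√n = 16/√62 = 2.0320
z-statistic: z = (x̄ - μ₀)/SE = (205.04 - 215)/2.0320 = -4.9016
Critical value: ±1.960
p-value < 0.0001
Decision: reject H₀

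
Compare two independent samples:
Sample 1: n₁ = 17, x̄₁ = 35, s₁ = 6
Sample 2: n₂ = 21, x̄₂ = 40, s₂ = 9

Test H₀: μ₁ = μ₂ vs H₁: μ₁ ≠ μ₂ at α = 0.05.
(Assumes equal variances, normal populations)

Answer: t = -1.9622, fail to reject H₀

Derivation:
Pooled variance: s²_p = [16×6² + 20×9²]/(36) = 61.0000
s_p = 7.8102
SE = s_p×√(1/n₁ + 1/n₂) = 7.8102×√(1/17 + 1/21) = 2.5481
t = (x̄₁ - x̄₂)/SE = (35 - 40)/2.5481 = -1.9622
df = 36, t-critical = ±2.028
Decision: fail to reject H₀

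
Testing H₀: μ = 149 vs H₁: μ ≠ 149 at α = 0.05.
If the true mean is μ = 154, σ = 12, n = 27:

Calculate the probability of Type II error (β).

Answer: β ≈ 0.4187

Derivation:
SE = σ/√n = 12/√27 = 2.3094
Critical values: μ₀ ± z_0.025×SE = 149 ± 1.960×2.3094
Acceptance region: (144.4736, 153.5264)
Under H₁ (μ = 154): z_high = (153.5264 - 154)/2.3094 = -0.2051, z_low = (144.4736 - 154)/2.3094 = -4.1251
β = P(not reject | H₁) = Φ(-0.2051) - Φ(-4.1251) ≈ 0.4187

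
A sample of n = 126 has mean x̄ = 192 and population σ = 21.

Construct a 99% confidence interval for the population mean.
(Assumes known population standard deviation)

Confidence level: 99%, α = 0.01
z_0.005 = 2.576
SE = σ/√n = 21/√126 = 1.8708
Margin of error = 2.576 × 1.8708 = 4.8192
CI: x̄ ± margin = 192 ± 4.8192
CI: (187.1808, 196.8192)

Answer: (187.1808, 196.8192)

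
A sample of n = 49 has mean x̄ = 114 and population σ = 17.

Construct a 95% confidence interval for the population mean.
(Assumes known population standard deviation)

Confidence level: 95%, α = 0.05
z_0.025 = 1.960
SE = σ/√n = 17/√49 = 2.4286
Margin of error = 1.960 × 2.4286 = 4.7601
CI: x̄ ± margin = 114 ± 4.7601
CI: (109.2399, 118.7601)

Answer: (109.2399, 118.7601)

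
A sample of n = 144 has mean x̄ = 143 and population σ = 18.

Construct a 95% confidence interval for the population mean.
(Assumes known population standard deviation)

Confidence level: 95%, α = 0.05
z_0.025 = 1.960
SE = σ/√n = 18/√144 = 1.5000
Margin of error = 1.960 × 1.5000 = 2.9400
CI: x̄ ± margin = 143 ± 2.9400
CI: (140.0600, 145.9400)

Answer: (140.0600, 145.9400)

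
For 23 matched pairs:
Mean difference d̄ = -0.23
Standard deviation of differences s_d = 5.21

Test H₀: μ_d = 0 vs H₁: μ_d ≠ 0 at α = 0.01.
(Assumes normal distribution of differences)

df = n - 1 = 22
SE = s_d/√n = 5.21/√23 = 1.0864
t = d̄/SE = -0.23/1.0864 = -0.2117
Critical value: t_{0.005,22} = ±2.819
p-value ≈ 0.8343
Decision: fail to reject H₀

Answer: t = -0.2117, fail to reject H₀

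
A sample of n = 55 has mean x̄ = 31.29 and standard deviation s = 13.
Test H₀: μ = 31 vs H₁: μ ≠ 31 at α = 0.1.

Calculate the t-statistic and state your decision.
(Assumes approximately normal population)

df = n - 1 = 54
SE = s/√n = 13/√55 = 1.7529
t = (x̄ - μ₀)/SE = (31.29 - 31)/1.7529 = 0.1654
Critical value: t_{0.05,54} = ±1.674
p-value ≈ 0.8692
Decision: fail to reject H₀

Answer: t = 0.1654, fail to reject H₀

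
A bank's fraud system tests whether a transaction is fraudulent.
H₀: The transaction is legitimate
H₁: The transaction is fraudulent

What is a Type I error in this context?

Answer: Blocking a legitimate transaction as fraud

Derivation:
A Type I error (probability α) occurs when we reject a true H₀.
A Type II error (probability β) occurs when we fail to reject a false H₀.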